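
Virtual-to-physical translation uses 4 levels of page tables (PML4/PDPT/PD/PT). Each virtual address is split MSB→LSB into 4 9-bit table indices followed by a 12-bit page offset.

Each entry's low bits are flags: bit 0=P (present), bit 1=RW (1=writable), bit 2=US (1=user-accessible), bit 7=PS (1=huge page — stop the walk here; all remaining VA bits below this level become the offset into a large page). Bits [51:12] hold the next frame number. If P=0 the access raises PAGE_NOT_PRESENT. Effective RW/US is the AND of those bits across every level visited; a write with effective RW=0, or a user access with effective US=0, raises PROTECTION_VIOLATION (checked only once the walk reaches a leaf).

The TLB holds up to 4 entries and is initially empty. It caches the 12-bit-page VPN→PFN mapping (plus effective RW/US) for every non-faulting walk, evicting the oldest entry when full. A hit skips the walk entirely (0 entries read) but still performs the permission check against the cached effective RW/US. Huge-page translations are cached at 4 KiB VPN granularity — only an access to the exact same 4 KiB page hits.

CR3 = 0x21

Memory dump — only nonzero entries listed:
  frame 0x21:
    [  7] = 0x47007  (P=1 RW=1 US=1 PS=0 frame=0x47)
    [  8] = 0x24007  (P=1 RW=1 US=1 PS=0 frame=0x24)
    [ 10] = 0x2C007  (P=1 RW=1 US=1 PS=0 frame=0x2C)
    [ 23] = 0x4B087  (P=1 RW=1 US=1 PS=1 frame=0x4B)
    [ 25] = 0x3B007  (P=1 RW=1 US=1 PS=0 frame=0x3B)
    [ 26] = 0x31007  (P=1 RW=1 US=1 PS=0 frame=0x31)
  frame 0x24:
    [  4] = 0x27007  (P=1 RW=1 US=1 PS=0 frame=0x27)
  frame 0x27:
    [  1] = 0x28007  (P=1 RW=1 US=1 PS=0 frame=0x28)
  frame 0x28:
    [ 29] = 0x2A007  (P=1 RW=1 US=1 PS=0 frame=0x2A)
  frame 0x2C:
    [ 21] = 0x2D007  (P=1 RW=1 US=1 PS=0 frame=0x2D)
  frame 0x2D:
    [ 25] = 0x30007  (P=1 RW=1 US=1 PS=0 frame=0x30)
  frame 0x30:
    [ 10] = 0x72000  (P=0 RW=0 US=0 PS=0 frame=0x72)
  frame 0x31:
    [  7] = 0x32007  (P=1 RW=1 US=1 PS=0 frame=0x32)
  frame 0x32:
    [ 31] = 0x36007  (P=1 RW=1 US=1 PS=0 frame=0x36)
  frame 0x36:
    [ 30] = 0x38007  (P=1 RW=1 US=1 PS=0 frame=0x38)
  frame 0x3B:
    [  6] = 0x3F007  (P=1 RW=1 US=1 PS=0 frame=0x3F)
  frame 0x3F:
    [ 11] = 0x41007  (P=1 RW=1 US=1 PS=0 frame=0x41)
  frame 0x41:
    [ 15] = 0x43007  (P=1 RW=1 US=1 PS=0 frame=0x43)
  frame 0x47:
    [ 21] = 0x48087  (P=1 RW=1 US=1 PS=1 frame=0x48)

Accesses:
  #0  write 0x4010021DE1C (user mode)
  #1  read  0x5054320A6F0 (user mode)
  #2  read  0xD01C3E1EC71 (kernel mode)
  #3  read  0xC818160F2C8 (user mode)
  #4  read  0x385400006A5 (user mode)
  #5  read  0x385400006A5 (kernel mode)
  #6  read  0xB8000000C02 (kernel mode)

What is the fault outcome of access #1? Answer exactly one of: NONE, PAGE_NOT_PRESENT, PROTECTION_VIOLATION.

Trace:
#0 VA=0x4010021DE1C (w,user):
  L0: frame=0x21 idx=8 entry=0x24007 [P=1 RW=1 US=1 PS=0]
  L1: frame=0x24 idx=4 entry=0x27007 [P=1 RW=1 US=1 PS=0]
  L2: frame=0x27 idx=1 entry=0x28007 [P=1 RW=1 US=1 PS=0]
  L3: frame=0x28 idx=29 entry=0x2A007 [P=1 RW=1 US=1 PS=0]
  ✓ 0x2AE1C  — 4 lookups
#1 VA=0x5054320A6F0 (r,user):
  L0: frame=0x21 idx=10 entry=0x2C007 [P=1 RW=1 US=1 PS=0]
  L1: frame=0x2C idx=21 entry=0x2D007 [P=1 RW=1 US=1 PS=0]
  L2: frame=0x2D idx=25 entry=0x30007 [P=1 RW=1 US=1 PS=0]
  L3: frame=0x30 idx=10 entry=0x72000 [P=0 RW=0 US=0 PS=0]
  ⇒ fault: PAGE_NOT_PRESENT  — 4 lookups
#2 VA=0xD01C3E1EC71 (r,kernel):
  L0: frame=0x21 idx=26 entry=0x31007 [P=1 RW=1 US=1 PS=0]
  L1: frame=0x31 idx=7 entry=0x32007 [P=1 RW=1 US=1 PS=0]
  L2: frame=0x32 idx=31 entry=0x36007 [P=1 RW=1 US=1 PS=0]
  L3: frame=0x36 idx=30 entry=0x38007 [P=1 RW=1 US=1 PS=0]
  ✓ 0x38C71  — 4 lookups
#3 VA=0xC818160F2C8 (r,user):
  L0: frame=0x21 idx=25 entry=0x3B007 [P=1 RW=1 US=1 PS=0]
  L1: frame=0x3B idx=6 entry=0x3F007 [P=1 RW=1 US=1 PS=0]
  L2: frame=0x3F idx=11 entry=0x41007 [P=1 RW=1 US=1 PS=0]
  L3: frame=0x41 idx=15 entry=0x43007 [P=1 RW=1 US=1 PS=0]
  ✓ 0x432C8  — 4 lookups
#4 VA=0x385400006A5 (r,user):
  L0: frame=0x21 idx=7 entry=0x47007 [P=1 RW=1 US=1 PS=0]
  L1: frame=0x47 idx=21 entry=0x48087 [P=1 RW=1 US=1 PS=1]
  ✓ 0x486A5 (huge @L1)  — 2 lookups
#5 VA=0x385400006A5 (r,kernel):
  TLB hit vpn=0x38540000 → PA=0x486A5
#6 VA=0xB8000000C02 (r,kernel):
  L0: frame=0x21 idx=23 entry=0x4B087 [P=1 RW=1 US=1 PS=1]
  ✓ 0x4BC02 (huge @L0)  — 1 lookups

Access #1 fault: PAGE_NOT_PRESENT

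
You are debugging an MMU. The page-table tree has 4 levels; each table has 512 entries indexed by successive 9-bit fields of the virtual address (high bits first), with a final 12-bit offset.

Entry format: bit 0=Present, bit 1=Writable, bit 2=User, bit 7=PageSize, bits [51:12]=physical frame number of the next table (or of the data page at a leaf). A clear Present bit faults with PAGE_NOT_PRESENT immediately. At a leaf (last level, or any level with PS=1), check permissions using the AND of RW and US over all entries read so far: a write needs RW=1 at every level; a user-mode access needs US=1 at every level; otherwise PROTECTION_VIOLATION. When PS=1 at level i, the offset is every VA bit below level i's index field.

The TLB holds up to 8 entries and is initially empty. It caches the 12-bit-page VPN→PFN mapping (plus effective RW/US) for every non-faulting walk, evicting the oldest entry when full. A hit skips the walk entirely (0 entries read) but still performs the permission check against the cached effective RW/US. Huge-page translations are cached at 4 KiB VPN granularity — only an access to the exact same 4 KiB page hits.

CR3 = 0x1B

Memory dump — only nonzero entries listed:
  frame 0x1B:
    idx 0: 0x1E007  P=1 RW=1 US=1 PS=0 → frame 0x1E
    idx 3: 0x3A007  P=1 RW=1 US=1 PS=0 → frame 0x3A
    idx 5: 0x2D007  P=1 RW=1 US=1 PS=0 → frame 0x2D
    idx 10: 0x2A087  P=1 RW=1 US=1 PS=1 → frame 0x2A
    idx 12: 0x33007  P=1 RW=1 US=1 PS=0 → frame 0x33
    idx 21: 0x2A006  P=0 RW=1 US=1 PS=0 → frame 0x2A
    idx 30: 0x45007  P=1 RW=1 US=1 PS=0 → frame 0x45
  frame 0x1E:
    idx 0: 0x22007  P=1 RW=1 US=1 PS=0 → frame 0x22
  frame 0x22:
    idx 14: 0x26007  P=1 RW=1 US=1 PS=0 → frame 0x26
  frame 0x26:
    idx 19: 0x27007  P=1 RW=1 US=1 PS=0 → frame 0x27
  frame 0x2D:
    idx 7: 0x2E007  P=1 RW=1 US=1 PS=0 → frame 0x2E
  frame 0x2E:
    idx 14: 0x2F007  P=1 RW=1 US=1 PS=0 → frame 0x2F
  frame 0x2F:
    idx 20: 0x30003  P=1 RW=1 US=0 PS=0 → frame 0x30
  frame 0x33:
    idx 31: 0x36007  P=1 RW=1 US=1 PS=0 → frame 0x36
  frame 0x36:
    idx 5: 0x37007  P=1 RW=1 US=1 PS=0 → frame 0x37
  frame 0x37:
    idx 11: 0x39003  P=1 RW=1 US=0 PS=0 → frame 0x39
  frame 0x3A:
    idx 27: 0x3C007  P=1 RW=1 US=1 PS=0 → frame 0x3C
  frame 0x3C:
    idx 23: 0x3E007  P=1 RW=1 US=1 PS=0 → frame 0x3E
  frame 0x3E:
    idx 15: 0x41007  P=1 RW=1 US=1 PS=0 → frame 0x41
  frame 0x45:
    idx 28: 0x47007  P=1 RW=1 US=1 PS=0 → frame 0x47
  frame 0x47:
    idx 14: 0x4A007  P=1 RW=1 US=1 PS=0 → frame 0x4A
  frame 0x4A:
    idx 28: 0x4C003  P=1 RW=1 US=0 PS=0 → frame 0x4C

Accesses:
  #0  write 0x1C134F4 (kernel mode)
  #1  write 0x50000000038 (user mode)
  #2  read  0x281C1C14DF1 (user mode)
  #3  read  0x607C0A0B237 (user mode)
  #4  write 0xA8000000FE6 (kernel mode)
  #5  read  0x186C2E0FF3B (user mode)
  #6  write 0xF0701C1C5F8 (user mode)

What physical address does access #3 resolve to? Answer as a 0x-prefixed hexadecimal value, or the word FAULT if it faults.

Walk each access:
#0 VA=0x1C134F4 (w,kernel):
  lvl0: tbl 0x1B, slot 0 ⇒ 0x1E007 (P1/RW1/US1/PS0)
  lvl1: tbl 0x1E, slot 0 ⇒ 0x22007 (P1/RW1/US1/PS0)
  lvl2: tbl 0x22, slot 14 ⇒ 0x26007 (P1/RW1/US1/PS0)
  lvl3: tbl 0x26, slot 19 ⇒ 0x27007 (P1/RW1/US1/PS0)
  ⇒ phys 0x274F4  [4 reads]
#1 VA=0x50000000038 (w,user):
  lvl0: tbl 0x1B, slot 10 ⇒ 0x2A087 (P1/RW1/US1/PS1)
  ⇒ phys 0x2A038 (huge @L0)  [1 reads]
#2 VA=0x281C1C14DF1 (r,user):
  lvl0: tbl 0x1B, slot 5 ⇒ 0x2D007 (P1/RW1/US1/PS0)
  lvl1: tbl 0x2D, slot 7 ⇒ 0x2E007 (P1/RW1/US1/PS0)
  lvl2: tbl 0x2E, slot 14 ⇒ 0x2F007 (P1/RW1/US1/PS0)
  lvl3: tbl 0x2F, slot 20 ⇒ 0x30003 (P1/RW1/US0/PS0)
  ⇒ fault: PROTECTION_VIOLATION  — 4 lookups
#3 VA=0x607C0A0B237 (r,user):
  lvl0: tbl 0x1B, slot 12 ⇒ 0x33007 (P1/RW1/US1/PS0)
  lvl1: tbl 0x33, slot 31 ⇒ 0x36007 (P1/RW1/US1/PS0)
  lvl2: tbl 0x36, slot 5 ⇒ 0x37007 (P1/RW1/US1/PS0)
  lvl3: tbl 0x37, slot 11 ⇒ 0x39003 (P1/RW1/US0/PS0)
  ⇒ fault: PROTECTION_VIOLATION  — 4 lookups
#4 VA=0xA8000000FE6 (w,kernel):
  lvl0: tbl 0x1B, slot 21 ⇒ 0x2A006 (P0/RW1/US1/PS0)
  ⇒ fault: PAGE_NOT_PRESENT  — 1 lookups
#5 VA=0x186C2E0FF3B (r,user):
  lvl0: tbl 0x1B, slot 3 ⇒ 0x3A007 (P1/RW1/US1/PS0)
  lvl1: tbl 0x3A, slot 27 ⇒ 0x3C007 (P1/RW1/US1/PS0)
  lvl2: tbl 0x3C, slot 23 ⇒ 0x3E007 (P1/RW1/US1/PS0)
  lvl3: tbl 0x3E, slot 15 ⇒ 0x41007 (P1/RW1/US1/PS0)
  ⇒ phys 0x41F3B  [4 reads]
#6 VA=0xF0701C1C5F8 (w,user):
  lvl0: tbl 0x1B, slot 30 ⇒ 0x45007 (P1/RW1/US1/PS0)
  lvl1: tbl 0x45, slot 28 ⇒ 0x47007 (P1/RW1/US1/PS0)
  lvl2: tbl 0x47, slot 14 ⇒ 0x4A007 (P1/RW1/US1/PS0)
  lvl3: tbl 0x4A, slot 28 ⇒ 0x4C003 (P1/RW1/US0/PS0)
  ⇒ fault: PROTECTION_VIOLATION  — 4 lookups

Access #3 PA: FAULT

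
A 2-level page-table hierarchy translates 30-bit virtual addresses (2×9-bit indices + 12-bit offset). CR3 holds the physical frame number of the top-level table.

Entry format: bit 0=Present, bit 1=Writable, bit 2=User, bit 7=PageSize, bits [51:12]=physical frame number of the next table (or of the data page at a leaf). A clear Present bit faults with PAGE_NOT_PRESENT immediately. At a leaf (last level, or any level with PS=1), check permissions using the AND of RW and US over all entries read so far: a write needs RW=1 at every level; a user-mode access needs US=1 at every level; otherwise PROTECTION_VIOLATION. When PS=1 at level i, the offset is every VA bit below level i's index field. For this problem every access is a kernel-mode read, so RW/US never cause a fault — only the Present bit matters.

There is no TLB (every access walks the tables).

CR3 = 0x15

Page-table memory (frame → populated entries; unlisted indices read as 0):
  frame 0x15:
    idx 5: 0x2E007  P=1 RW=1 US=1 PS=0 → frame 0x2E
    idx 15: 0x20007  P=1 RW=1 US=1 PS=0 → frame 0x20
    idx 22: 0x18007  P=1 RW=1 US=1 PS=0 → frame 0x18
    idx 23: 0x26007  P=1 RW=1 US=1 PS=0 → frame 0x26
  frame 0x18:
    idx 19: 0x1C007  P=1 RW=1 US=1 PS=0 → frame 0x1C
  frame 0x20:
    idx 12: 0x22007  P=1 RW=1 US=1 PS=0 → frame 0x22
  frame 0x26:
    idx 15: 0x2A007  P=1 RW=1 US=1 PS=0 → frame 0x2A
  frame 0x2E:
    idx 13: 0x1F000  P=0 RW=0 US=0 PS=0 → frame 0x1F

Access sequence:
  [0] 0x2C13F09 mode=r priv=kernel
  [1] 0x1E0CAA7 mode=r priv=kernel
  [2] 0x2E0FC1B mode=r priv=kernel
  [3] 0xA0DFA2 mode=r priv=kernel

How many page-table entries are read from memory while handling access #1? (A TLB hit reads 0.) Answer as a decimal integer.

Trace:
#0 VA=0x2C13F09 (r,kernel):
  L0 @0x15[22] → 0x18007  P=1,RW=1,US=1,PS=0
  L1 @0x18[19] → 0x1C007  P=1,RW=1,US=1,PS=0
  ⇒ phys 0x1CF09  [2 reads]
#1 VA=0x1E0CAA7 (r,kernel):
  L0 @0x15[15] → 0x20007  P=1,RW=1,US=1,PS=0
  L1 @0x20[12] → 0x22007  P=1,RW=1,US=1,PS=0
  ⇒ phys 0x22AA7  [2 reads]
#2 VA=0x2E0FC1B (r,kernel):
  L0 @0x15[23] → 0x26007  P=1,RW=1,US=1,PS=0
  L1 @0x26[15] → 0x2A007  P=1,RW=1,US=1,PS=0
  ⇒ phys 0x2AC1B  [2 reads]
#3 VA=0xA0DFA2 (r,kernel):
  L0 @0x15[5] → 0x2E007  P=1,RW=1,US=1,PS=0
  L1 @0x2E[13] → 0x1F000  P=0,RW=0,US=0,PS=0
  ⇒ fault: PAGE_NOT_PRESENT  — 2 lookups

Entries read for #1: 2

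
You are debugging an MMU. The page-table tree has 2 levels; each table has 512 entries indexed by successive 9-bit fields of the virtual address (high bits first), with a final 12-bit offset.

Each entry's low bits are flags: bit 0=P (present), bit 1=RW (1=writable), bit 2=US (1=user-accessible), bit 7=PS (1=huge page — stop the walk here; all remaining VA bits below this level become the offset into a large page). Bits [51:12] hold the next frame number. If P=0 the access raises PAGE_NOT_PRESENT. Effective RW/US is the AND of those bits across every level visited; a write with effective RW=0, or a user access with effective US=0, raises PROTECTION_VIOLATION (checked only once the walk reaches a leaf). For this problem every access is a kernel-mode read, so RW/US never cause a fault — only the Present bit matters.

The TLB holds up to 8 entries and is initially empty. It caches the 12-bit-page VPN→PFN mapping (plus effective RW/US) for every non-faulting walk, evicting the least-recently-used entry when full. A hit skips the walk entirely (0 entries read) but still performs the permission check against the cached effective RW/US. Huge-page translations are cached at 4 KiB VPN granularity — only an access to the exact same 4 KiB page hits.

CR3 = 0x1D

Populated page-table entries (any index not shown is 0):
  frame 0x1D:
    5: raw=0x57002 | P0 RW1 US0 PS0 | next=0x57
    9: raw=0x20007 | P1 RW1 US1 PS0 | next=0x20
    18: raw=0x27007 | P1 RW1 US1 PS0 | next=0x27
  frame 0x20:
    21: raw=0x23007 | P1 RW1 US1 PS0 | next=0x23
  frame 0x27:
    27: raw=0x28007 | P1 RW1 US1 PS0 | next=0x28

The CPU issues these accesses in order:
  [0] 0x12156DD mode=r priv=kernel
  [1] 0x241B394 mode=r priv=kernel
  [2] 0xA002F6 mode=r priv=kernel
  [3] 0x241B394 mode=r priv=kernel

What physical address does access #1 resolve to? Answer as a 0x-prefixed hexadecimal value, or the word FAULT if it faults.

Trace:
#0 VA=0x12156DD (r,kernel):
  L0: frame=0x1D idx=9 entry=0x20007 [P=1 RW=1 US=1 PS=0]
  L1: frame=0x20 idx=21 entry=0x23007 [P=1 RW=1 US=1 PS=0]
  ⇒ phys 0x236DD  [2 reads]
#1 VA=0x241B394 (r,kernel):
  L0: frame=0x1D idx=18 entry=0x27007 [P=1 RW=1 US=1 PS=0]
  L1: frame=0x27 idx=27 entry=0x28007 [P=1 RW=1 US=1 PS=0]
  ⇒ phys 0x28394  [2 reads]
#2 VA=0xA002F6 (r,kernel):
  L0: frame=0x1D idx=5 entry=0x57002 [P=0 RW=1 US=0 PS=0]
  ✗ PAGE_NOT_PRESENT  [1 reads]
#3 VA=0x241B394 (r,kernel):
  TLB hit vpn=0x241B → PA=0x28394

Access #1 PA: 0x28394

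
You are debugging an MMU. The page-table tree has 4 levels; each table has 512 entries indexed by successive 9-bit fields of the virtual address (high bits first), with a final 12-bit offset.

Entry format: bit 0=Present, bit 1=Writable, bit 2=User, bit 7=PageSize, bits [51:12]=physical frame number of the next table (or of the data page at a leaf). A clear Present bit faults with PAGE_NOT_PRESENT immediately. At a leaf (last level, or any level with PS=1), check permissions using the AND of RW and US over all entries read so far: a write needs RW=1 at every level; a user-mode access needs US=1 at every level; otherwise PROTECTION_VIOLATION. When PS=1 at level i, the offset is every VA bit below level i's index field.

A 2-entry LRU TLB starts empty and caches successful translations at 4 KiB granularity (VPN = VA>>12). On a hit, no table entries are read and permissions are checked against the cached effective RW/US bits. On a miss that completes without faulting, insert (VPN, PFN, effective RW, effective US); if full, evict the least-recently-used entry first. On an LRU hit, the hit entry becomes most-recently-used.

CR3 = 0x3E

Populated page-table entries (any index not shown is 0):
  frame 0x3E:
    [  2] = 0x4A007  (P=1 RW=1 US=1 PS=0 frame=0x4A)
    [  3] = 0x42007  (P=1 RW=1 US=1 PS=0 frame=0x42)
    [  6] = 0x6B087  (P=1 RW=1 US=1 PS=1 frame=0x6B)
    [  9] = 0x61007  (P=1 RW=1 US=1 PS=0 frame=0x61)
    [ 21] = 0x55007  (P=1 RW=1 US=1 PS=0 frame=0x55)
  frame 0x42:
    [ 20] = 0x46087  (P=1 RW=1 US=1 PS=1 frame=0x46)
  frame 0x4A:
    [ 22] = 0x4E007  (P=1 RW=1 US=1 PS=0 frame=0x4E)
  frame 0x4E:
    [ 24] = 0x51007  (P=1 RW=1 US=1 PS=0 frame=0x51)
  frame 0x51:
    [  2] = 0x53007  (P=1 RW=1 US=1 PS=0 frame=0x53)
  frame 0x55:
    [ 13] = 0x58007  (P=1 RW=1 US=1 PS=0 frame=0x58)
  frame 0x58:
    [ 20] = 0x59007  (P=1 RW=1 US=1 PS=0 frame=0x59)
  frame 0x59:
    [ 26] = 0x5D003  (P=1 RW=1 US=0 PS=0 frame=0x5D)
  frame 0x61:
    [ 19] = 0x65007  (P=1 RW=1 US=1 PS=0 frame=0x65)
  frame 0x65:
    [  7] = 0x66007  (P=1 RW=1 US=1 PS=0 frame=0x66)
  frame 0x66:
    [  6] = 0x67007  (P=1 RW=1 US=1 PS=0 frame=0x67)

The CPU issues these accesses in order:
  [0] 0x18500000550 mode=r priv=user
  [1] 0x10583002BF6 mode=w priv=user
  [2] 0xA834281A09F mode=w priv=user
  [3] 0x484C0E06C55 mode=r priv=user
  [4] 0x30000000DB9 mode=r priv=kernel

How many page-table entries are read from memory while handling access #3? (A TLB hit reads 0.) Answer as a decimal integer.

Per-access translation:
#0 VA=0x18500000550 (r,user):
  [0] read 0x3E idx=3: raw=0x42007 flags P=1 W=1 U=1 S=0
  [1] read 0x42 idx=20: raw=0x46087 flags P=1 W=1 U=1 S=1
  → PA=0x46550 (huge @L1)  (2 entries read)
#1 VA=0x10583002BF6 (w,user):
  [0] read 0x3E idx=2: raw=0x4A007 flags P=1 W=1 U=1 S=0
  [1] read 0x4A idx=22: raw=0x4E007 flags P=1 W=1 U=1 S=0
  [2] read 0x4E idx=24: raw=0x51007 flags P=1 W=1 U=1 S=0
  [3] read 0x51 idx=2: raw=0x53007 flags P=1 W=1 U=1 S=0
  → PA=0x53BF6  (4 entries read)
#2 VA=0xA834281A09F (w,user):
  [0] read 0x3E idx=21: raw=0x55007 flags P=1 W=1 U=1 S=0
  [1] read 0x55 idx=13: raw=0x58007 flags P=1 W=1 U=1 S=0
  [2] read 0x58 idx=20: raw=0x59007 flags P=1 W=1 U=1 S=0
  [3] read 0x59 idx=26: raw=0x5D003 flags P=1 W=1 U=0 S=0
  ⇒ fault: PROTECTION_VIOLATION  — 4 lookups
#3 VA=0x484C0E06C55 (r,user):
  [0] read 0x3E idx=9: raw=0x61007 flags P=1 W=1 U=1 S=0
  [1] read 0x61 idx=19: raw=0x65007 flags P=1 W=1 U=1 S=0
  [2] read 0x65 idx=7: raw=0x66007 flags P=1 W=1 U=1 S=0
  [3] read 0x66 idx=6: raw=0x67007 flags P=1 W=1 U=1 S=0
  → PA=0x67C55  (4 entries read)
#4 VA=0x30000000DB9 (r,kernel):
  [0] read 0x3E idx=6: raw=0x6B087 flags P=1 W=1 U=1 S=1
  → PA=0x6BDB9 (huge @L0)  (1 entries read)

Entries read for #3: 4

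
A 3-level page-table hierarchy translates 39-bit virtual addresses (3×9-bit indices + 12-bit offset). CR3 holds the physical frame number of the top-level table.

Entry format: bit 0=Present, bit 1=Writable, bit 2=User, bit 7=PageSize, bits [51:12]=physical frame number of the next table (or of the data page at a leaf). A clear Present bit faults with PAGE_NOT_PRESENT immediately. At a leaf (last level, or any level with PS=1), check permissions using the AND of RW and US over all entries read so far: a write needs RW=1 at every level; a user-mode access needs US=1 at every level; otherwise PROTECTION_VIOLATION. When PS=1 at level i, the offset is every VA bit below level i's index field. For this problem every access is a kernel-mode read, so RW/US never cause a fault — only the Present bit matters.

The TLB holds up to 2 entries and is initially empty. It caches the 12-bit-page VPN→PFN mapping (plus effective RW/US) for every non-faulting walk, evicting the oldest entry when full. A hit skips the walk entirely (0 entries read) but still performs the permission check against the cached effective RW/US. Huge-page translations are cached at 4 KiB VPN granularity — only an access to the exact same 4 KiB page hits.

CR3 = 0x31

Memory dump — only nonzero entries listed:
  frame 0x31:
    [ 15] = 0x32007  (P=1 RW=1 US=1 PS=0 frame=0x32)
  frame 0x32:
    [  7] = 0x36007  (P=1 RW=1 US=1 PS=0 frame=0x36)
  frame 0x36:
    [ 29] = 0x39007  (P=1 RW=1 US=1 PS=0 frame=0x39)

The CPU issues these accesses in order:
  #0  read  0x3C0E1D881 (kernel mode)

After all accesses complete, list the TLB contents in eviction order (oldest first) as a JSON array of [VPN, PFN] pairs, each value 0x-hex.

Trace:
#0 VA=0x3C0E1D881 (r,kernel):
  lvl0: tbl 0x31, slot 15 ⇒ 0x32007 (P1/RW1/US1/PS0)
  lvl1: tbl 0x32, slot 7 ⇒ 0x36007 (P1/RW1/US1/PS0)
  lvl2: tbl 0x36, slot 29 ⇒ 0x39007 (P1/RW1/US1/PS0)
  → PA=0x39881  (3 entries read)

TLB: [["0x3C0E1D", "0x39"]]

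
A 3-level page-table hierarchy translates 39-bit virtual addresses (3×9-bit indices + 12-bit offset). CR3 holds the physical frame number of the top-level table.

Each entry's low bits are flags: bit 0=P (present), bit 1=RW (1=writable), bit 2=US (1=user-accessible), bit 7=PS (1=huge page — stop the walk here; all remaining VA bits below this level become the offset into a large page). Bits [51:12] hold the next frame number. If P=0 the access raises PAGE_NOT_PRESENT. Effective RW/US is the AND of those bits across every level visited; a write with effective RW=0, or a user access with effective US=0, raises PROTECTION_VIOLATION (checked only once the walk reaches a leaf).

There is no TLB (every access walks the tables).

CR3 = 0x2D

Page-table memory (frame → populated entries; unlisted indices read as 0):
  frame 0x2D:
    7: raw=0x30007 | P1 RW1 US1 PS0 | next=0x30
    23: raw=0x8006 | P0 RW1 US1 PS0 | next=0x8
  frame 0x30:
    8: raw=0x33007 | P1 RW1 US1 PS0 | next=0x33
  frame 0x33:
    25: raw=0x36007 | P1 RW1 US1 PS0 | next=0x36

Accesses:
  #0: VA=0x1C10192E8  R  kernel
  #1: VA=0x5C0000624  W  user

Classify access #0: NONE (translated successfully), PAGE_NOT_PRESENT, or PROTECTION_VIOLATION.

Trace:
#0 VA=0x1C10192E8 (r,kernel):
  L0: frame=0x2D idx=7 entry=0x30007 [P=1 RW=1 US=1 PS=0]
  L1: frame=0x30 idx=8 entry=0x33007 [P=1 RW=1 US=1 PS=0]
  L2: frame=0x33 idx=25 entry=0x36007 [P=1 RW=1 US=1 PS=0]
  ⇒ phys 0x362E8  [3 reads]
#1 VA=0x5C0000624 (w,user):
  L0: frame=0x2D idx=23 entry=0x8006 [P=0 RW=1 US=1 PS=0]
  ⇒ fault: PAGE_NOT_PRESENT  — 1 lookups

Access #0 fault: NONE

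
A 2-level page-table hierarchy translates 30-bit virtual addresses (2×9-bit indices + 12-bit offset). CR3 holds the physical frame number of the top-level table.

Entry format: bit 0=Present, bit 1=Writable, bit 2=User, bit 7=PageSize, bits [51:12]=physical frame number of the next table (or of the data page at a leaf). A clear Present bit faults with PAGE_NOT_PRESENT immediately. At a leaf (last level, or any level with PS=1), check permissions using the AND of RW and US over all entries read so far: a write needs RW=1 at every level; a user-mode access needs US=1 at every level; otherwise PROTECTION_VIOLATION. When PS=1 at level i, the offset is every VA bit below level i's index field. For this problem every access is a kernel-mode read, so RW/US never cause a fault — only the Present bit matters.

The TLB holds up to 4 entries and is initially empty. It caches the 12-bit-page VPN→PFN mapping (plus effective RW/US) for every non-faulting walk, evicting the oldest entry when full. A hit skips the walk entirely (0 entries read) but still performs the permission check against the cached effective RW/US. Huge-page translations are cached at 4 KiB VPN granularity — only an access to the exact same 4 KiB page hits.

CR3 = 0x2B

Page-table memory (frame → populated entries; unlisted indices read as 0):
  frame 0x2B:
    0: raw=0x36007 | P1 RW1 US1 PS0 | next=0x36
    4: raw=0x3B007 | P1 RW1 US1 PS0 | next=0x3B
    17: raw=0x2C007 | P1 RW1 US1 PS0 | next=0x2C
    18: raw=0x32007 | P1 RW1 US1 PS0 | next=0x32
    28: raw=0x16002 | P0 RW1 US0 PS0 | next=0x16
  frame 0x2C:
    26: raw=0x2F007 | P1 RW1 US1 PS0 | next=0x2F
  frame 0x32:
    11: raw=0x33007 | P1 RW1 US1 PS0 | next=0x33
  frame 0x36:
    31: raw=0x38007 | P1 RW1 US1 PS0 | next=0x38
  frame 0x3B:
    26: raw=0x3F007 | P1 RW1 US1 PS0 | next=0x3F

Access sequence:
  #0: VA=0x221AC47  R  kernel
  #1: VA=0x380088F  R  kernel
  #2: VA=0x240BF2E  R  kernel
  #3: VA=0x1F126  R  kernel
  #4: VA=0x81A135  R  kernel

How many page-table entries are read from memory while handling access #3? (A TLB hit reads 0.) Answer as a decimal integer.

Per-access translation:
#0 VA=0x221AC47 (r,kernel):
  L0: frame=0x2B idx=17 entry=0x2C007 [P=1 RW=1 US=1 PS=0]
  L1: frame=0x2C idx=26 entry=0x2F007 [P=1 RW=1 US=1 PS=0]
  → PA=0x2FC47  (2 entries read)
#1 VA=0x380088F (r,kernel):
  L0: frame=0x2B idx=28 entry=0x16002 [P=0 RW=1 US=0 PS=0]
  ⇒ fault: PAGE_NOT_PRESENT  — 1 lookups
#2 VA=0x240BF2E (r,kernel):
  L0: frame=0x2B idx=18 entry=0x32007 [P=1 RW=1 US=1 PS=0]
  L1: frame=0x32 idx=11 entry=0x33007 [P=1 RW=1 US=1 PS=0]
  → PA=0x33F2E  (2 entries read)
#3 VA=0x1F126 (r,kernel):
  L0: frame=0x2B idx=0 entry=0x36007 [P=1 RW=1 US=1 PS=0]
  L1: frame=0x36 idx=31 entry=0x38007 [P=1 RW=1 US=1 PS=0]
  → PA=0x38126  (2 entries read)
#4 VA=0x81A135 (r,kernel):
  L0: frame=0x2B idx=4 entry=0x3B007 [P=1 RW=1 US=1 PS=0]
  L1: frame=0x3B idx=26 entry=0x3F007 [P=1 RW=1 US=1 PS=0]
  → PA=0x3F135  (2 entries read)

Entries read for #3: 2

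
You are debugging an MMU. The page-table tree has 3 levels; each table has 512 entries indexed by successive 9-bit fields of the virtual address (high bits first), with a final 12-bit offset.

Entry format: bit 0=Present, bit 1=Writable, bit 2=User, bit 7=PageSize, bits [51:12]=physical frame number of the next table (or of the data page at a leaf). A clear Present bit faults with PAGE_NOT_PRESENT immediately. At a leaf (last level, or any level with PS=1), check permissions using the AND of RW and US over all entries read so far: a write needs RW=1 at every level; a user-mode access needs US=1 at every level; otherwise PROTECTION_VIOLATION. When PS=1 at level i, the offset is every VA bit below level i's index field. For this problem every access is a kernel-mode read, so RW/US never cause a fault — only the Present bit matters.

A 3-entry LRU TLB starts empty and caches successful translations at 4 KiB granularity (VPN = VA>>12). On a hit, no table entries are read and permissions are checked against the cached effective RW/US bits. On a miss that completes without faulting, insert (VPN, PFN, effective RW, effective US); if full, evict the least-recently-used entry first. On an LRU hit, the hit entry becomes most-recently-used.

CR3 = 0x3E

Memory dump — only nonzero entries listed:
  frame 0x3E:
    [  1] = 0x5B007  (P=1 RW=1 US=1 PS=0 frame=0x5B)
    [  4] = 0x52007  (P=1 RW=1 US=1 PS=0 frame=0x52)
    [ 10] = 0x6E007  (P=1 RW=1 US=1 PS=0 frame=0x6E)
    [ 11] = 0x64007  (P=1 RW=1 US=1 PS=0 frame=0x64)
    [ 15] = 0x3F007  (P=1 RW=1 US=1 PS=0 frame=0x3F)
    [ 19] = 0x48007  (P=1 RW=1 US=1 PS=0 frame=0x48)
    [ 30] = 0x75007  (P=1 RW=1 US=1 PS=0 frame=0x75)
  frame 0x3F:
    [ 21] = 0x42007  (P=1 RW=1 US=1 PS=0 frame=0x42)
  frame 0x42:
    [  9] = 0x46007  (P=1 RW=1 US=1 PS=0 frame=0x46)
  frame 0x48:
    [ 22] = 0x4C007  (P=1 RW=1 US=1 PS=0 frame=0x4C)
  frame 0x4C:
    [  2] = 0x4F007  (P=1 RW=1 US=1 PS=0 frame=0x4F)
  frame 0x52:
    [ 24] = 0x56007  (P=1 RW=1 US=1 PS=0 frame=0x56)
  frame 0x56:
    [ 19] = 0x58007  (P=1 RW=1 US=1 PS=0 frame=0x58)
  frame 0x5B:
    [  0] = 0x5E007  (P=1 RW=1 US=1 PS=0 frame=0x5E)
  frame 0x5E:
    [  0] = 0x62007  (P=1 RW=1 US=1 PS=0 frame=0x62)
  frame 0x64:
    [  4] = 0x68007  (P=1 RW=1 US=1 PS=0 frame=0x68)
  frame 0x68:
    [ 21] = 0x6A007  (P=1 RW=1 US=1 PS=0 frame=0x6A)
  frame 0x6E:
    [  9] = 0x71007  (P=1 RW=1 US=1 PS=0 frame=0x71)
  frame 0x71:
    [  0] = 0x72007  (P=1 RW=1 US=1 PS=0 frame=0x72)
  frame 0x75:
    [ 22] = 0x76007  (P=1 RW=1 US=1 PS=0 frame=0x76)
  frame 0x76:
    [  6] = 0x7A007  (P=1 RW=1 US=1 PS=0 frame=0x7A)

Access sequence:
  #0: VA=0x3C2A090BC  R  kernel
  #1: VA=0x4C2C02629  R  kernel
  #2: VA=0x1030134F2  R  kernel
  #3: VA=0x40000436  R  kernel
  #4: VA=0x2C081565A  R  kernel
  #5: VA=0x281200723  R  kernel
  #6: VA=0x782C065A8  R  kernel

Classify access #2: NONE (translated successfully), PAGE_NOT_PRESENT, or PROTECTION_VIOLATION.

Trace:
#0 VA=0x3C2A090BC (r,kernel):
  L0: frame=0x3E idx=15 entry=0x3F007 [P=1 RW=1 US=1 PS=0]
  L1: frame=0x3F idx=21 entry=0x42007 [P=1 RW=1 US=1 PS=0]
  L2: frame=0x42 idx=9 entry=0x46007 [P=1 RW=1 US=1 PS=0]
  ✓ 0x460BC  — 3 lookups
#1 VA=0x4C2C02629 (r,kernel):
  L0: frame=0x3E idx=19 entry=0x48007 [P=1 RW=1 US=1 PS=0]
  L1: frame=0x48 idx=22 entry=0x4C007 [P=1 RW=1 US=1 PS=0]
  L2: frame=0x4C idx=2 entry=0x4F007 [P=1 RW=1 US=1 PS=0]
  ✓ 0x4F629  — 3 lookups
#2 VA=0x1030134F2 (r,kernel):
  L0: frame=0x3E idx=4 entry=0x52007 [P=1 RW=1 US=1 PS=0]
  L1: frame=0x52 idx=24 entry=0x56007 [P=1 RW=1 US=1 PS=0]
  L2: frame=0x56 idx=19 entry=0x58007 [P=1 RW=1 US=1 PS=0]
  ✓ 0x584F2  — 3 lookups
#3 VA=0x40000436 (r,kernel):
  L0: frame=0x3E idx=1 entry=0x5B007 [P=1 RW=1 US=1 PS=0]
  L1: frame=0x5B idx=0 entry=0x5E007 [P=1 RW=1 US=1 PS=0]
  L2: frame=0x5E idx=0 entry=0x62007 [P=1 RW=1 US=1 PS=0]
  ✓ 0x62436  — 3 lookups
#4 VA=0x2C081565A (r,kernel):
  L0: frame=0x3E idx=11 entry=0x64007 [P=1 RW=1 US=1 PS=0]
  L1: frame=0x64 idx=4 entry=0x68007 [P=1 RW=1 US=1 PS=0]
  L2: frame=0x68 idx=21 entry=0x6A007 [P=1 RW=1 US=1 PS=0]
  ✓ 0x6A65A  — 3 lookups
#5 VA=0x281200723 (r,kernel):
  L0: frame=0x3E idx=10 entry=0x6E007 [P=1 RW=1 US=1 PS=0]
  L1: frame=0x6E idx=9 entry=0x71007 [P=1 RW=1 US=1 PS=0]
  L2: frame=0x71 idx=0 entry=0x72007 [P=1 RW=1 US=1 PS=0]
  ✓ 0x72723  — 3 lookups
#6 VA=0x782C065A8 (r,kernel):
  L0: frame=0x3E idx=30 entry=0x75007 [P=1 RW=1 US=1 PS=0]
  L1: frame=0x75 idx=22 entry=0x76007 [P=1 RW=1 US=1 PS=0]
  L2: frame=0x76 idx=6 entry=0x7A007 [P=1 RW=1 US=1 PS=0]
  ✓ 0x7A5A8  — 3 lookups

Access #2 fault: NONE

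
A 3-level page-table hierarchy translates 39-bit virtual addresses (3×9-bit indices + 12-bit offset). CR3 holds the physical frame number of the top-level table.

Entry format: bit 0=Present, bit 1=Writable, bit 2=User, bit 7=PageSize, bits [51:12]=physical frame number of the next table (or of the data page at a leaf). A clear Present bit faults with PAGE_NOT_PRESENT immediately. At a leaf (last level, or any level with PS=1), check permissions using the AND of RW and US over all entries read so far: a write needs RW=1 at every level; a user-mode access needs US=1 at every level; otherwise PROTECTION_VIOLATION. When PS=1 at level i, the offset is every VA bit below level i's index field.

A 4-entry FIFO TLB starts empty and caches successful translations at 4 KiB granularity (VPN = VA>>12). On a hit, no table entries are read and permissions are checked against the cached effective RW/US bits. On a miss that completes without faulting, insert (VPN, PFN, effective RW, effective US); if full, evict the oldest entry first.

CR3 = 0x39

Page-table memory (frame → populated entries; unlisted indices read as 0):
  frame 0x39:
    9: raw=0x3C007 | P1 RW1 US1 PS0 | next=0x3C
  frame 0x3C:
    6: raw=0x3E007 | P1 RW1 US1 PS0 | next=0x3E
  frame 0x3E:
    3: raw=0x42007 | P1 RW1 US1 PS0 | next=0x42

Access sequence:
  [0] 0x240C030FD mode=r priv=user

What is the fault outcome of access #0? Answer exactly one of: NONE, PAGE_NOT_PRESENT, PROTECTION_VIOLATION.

Walk each access:
#0 VA=0x240C030FD (r,user):
  L0 @0x39[9] → 0x3C007  P=1,RW=1,US=1,PS=0
  L1 @0x3C[6] → 0x3E007  P=1,RW=1,US=1,PS=0
  L2 @0x3E[3] → 0x42007  P=1,RW=1,US=1,PS=0
  → PA=0x420FD  (3 entries read)

Access #0 fault: NONE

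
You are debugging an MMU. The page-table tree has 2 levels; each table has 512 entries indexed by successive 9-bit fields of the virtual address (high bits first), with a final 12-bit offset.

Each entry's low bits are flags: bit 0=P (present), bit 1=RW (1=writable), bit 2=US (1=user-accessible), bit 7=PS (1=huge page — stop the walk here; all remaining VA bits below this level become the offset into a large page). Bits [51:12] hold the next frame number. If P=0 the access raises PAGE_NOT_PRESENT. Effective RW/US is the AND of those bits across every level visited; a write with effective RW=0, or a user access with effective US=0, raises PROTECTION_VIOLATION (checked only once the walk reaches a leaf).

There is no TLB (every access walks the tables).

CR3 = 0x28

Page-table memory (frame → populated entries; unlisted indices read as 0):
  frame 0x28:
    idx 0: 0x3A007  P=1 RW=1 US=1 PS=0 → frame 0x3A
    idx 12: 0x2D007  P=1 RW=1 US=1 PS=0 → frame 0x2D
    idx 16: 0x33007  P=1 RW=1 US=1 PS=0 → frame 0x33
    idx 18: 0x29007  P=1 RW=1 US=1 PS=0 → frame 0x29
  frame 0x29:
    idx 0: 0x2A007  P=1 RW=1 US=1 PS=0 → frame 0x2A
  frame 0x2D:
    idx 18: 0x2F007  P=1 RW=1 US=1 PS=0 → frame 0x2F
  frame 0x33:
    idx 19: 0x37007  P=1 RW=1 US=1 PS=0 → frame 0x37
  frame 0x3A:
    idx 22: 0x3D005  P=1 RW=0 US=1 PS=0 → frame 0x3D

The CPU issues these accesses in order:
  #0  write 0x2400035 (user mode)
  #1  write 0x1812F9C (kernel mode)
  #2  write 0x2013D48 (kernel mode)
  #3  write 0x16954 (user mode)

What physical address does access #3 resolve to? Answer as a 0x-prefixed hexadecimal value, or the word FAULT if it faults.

Trace:
#0 VA=0x2400035 (w,user):
  L0: frame=0x28 idx=18 entry=0x29007 [P=1 RW=1 US=1 PS=0]
  L1: frame=0x29 idx=0 entry=0x2A007 [P=1 RW=1 US=1 PS=0]
  ⇒ phys 0x2A035  [2 reads]
#1 VA=0x1812F9C (w,kernel):
  L0: frame=0x28 idx=12 entry=0x2D007 [P=1 RW=1 US=1 PS=0]
  L1: frame=0x2D idx=18 entry=0x2F007 [P=1 RW=1 US=1 PS=0]
  ⇒ phys 0x2FF9C  [2 reads]
#2 VA=0x2013D48 (w,kernel):
  L0: frame=0x28 idx=16 entry=0x33007 [P=1 RW=1 US=1 PS=0]
  L1: frame=0x33 idx=19 entry=0x37007 [P=1 RW=1 US=1 PS=0]
  ⇒ phys 0x37D48  [2 reads]
#3 VA=0x16954 (w,user):
  L0: frame=0x28 idx=0 entry=0x3A007 [P=1 RW=1 US=1 PS=0]
  L1: frame=0x3A idx=22 entry=0x3D005 [P=1 RW=0 US=1 PS=0]
  ✗ PROTECTION_VIOLATION  [2 reads]

Access #3 PA: FAULT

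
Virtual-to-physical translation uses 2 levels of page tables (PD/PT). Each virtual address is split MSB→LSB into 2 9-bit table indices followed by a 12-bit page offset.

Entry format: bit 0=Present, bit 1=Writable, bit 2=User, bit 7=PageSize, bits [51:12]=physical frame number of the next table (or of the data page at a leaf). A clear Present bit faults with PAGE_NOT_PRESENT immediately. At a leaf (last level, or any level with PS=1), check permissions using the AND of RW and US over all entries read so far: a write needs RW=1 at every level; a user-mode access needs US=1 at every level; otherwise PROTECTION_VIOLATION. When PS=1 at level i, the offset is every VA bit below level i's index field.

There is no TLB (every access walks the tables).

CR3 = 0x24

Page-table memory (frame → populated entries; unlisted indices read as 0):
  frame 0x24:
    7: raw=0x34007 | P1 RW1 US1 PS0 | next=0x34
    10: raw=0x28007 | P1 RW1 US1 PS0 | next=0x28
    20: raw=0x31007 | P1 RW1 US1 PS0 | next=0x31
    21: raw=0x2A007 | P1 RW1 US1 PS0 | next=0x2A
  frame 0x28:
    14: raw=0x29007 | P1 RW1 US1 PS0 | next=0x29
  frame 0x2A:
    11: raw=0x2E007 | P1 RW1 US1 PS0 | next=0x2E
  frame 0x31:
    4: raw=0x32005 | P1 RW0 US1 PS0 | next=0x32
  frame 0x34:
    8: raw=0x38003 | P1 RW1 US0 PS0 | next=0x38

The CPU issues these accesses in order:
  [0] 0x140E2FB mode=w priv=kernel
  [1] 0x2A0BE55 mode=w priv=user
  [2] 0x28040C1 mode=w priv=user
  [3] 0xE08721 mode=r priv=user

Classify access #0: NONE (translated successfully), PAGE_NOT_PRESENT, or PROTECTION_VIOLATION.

Walk each access:
#0 VA=0x140E2FB (w,kernel):
  L0: frame=0x24 idx=10 entry=0x28007 [P=1 RW=1 US=1 PS=0]
  L1: frame=0x28 idx=14 entry=0x29007 [P=1 RW=1 US=1 PS=0]
  ✓ 0x292FB  — 2 lookups
#1 VA=0x2A0BE55 (w,user):
  L0: frame=0x24 idx=21 entry=0x2A007 [P=1 RW=1 US=1 PS=0]
  L1: frame=0x2A idx=11 entry=0x2E007 [P=1 RW=1 US=1 PS=0]
  ✓ 0x2EE55  — 2 lookups
#2 VA=0x28040C1 (w,user):
  L0: frame=0x24 idx=20 entry=0x31007 [P=1 RW=1 US=1 PS=0]
  L1: frame=0x31 idx=4 entry=0x32005 [P=1 RW=0 US=1 PS=0]
  → PROTECTION_VIOLATION  (2 entries read)
#3 VA=0xE08721 (r,user):
  L0: frame=0x24 idx=7 entry=0x34007 [P=1 RW=1 US=1 PS=0]
  L1: frame=0x34 idx=8 entry=0x38003 [P=1 RW=1 US=0 PS=0]
  → PROTECTION_VIOLATION  (2 entries read)

Access #0 fault: NONE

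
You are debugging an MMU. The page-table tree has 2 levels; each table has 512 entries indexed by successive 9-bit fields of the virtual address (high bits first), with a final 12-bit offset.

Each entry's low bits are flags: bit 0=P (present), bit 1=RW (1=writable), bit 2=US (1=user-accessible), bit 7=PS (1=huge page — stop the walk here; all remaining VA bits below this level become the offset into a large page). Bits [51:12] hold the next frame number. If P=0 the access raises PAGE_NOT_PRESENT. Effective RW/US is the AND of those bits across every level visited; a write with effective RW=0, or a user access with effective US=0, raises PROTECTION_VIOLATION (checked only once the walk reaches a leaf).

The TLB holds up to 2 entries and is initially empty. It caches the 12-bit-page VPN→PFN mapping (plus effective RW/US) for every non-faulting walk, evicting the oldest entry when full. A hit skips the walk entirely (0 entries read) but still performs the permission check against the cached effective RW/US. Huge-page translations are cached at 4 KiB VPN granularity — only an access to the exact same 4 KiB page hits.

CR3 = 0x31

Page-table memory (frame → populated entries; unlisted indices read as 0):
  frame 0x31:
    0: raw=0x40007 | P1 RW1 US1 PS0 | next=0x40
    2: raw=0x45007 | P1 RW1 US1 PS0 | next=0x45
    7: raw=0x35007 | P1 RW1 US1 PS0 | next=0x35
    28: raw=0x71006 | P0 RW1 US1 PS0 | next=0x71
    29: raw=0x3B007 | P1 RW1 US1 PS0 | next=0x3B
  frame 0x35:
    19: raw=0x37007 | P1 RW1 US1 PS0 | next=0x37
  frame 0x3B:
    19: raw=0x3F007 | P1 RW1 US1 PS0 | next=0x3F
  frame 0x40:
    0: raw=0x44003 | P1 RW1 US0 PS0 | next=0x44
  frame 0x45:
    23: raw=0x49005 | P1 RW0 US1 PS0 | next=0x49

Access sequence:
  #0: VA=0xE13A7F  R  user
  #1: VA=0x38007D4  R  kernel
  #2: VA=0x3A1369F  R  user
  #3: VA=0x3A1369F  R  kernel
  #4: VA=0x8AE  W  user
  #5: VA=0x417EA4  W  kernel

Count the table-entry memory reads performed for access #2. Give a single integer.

Walk each access:
#0 VA=0xE13A7F (r,user):
  [0] read 0x31 idx=7: raw=0x35007 flags P=1 W=1 U=1 S=0
  [1] read 0x35 idx=19: raw=0x37007 flags P=1 W=1 U=1 S=0
  ⇒ phys 0x37A7F  [2 reads]
#1 VA=0x38007D4 (r,kernel):
  [0] read 0x31 idx=28: raw=0x71006 flags P=0 W=1 U=1 S=0
  → PAGE_NOT_PRESENT  (1 entries read)
#2 VA=0x3A1369F (r,user):
  [0] read 0x31 idx=29: raw=0x3B007 flags P=1 W=1 U=1 S=0
  [1] read 0x3B idx=19: raw=0x3F007 flags P=1 W=1 U=1 S=0
  ⇒ phys 0x3F69F  [2 reads]
#3 VA=0x3A1369F (r,kernel):
  TLB hit vpn=0x3A13 → PA=0x3F69F
#4 VA=0x8AE (w,user):
  [0] read 0x31 idx=0: raw=0x40007 flags P=1 W=1 U=1 S=0
  [1] read 0x40 idx=0: raw=0x44003 flags P=1 W=1 U=0 S=0
  → PROTECTION_VIOLATION  (2 entries read)
#5 VA=0x417EA4 (w,kernel):
  [0] read 0x31 idx=2: raw=0x45007 flags P=1 W=1 U=1 S=0
  [1] read 0x45 idx=23: raw=0x49005 flags P=1 W=0 U=1 S=0
  → PROTECTION_VIOLATION  (2 entries read)

Entries read for #2: 2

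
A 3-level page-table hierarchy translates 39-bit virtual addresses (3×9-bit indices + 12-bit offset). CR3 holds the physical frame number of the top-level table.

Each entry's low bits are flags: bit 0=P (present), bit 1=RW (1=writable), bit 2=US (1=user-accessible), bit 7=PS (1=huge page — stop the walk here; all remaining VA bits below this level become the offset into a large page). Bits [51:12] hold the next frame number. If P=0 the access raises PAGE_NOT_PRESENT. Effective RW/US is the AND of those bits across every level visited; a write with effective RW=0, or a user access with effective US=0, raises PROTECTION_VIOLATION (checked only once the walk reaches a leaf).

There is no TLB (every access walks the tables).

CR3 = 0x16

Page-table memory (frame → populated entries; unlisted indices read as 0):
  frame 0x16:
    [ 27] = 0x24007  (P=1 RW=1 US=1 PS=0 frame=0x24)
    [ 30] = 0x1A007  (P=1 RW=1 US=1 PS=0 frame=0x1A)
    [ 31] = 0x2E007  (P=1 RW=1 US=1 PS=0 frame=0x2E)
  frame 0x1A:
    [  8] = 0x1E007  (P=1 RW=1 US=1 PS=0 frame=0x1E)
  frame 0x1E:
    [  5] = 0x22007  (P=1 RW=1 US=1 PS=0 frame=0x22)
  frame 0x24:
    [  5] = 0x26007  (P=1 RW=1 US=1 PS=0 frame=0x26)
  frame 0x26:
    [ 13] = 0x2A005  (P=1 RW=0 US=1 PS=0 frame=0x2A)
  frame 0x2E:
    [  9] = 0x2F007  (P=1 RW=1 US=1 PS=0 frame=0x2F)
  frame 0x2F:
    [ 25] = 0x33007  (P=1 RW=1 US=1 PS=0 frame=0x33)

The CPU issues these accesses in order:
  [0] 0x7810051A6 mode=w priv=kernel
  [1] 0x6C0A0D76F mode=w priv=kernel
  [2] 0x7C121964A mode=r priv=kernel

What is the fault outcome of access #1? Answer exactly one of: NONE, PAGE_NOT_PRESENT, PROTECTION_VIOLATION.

Per-access translation:
#0 VA=0x7810051A6 (w,kernel):
  lvl0: tbl 0x16, slot 30 ⇒ 0x1A007 (P1/RW1/US1/PS0)
  lvl1: tbl 0x1A, slot 8 ⇒ 0x1E007 (P1/RW1/US1/PS0)
  lvl2: tbl 0x1E, slot 5 ⇒ 0x22007 (P1/RW1/US1/PS0)
  → PA=0x221A6  (3 entries read)
#1 VA=0x6C0A0D76F (w,kernel):
  lvl0: tbl 0x16, slot 27 ⇒ 0x24007 (P1/RW1/US1/PS0)
  lvl1: tbl 0x24, slot 5 ⇒ 0x26007 (P1/RW1/US1/PS0)
  lvl2: tbl 0x26, slot 13 ⇒ 0x2A005 (P1/RW0/US1/PS0)
  → PROTECTION_VIOLATION  (3 entries read)
#2 VA=0x7C121964A (r,kernel):
  lvl0: tbl 0x16, slot 31 ⇒ 0x2E007 (P1/RW1/US1/PS0)
  lvl1: tbl 0x2E, slot 9 ⇒ 0x2F007 (P1/RW1/US1/PS0)
  lvl2: tbl 0x2F, slot 25 ⇒ 0x33007 (P1/RW1/US1/PS0)
  → PA=0x3364A  (3 entries read)

Access #1 fault: PROTECTION_VIOLATION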